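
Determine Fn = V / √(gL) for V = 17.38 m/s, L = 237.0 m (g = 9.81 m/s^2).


Formula: Fn = V / sqrt(g * L)
Step 1 — g * L = 9.81 * 237.0 = 2324.97
Step 2 — sqrt(g * L) = sqrt(2324.97) = 48.217943
Step 3 — Fn = 17.38 / 48.217943 ≈ 0.36045 (5 s.f.)

0.36045


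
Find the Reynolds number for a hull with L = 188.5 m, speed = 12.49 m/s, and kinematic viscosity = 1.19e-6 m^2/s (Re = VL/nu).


Formula: Re = V * L / nu
Step 1 — V * L = 12.49 * 188.5 = 2354.365 m^2/s
Step 2 — Re = 2354.365 / 1.19e-6 = 1.98e+09

1.98e+09


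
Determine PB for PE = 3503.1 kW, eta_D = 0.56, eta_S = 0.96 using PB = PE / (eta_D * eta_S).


Formula: PB = PE / (eta_D * eta_S)
Step 1 — combined efficiency = eta_D * eta_S = 0.56 * 0.96 = 0.5376
Step 2 — PB = 3503.1 / 0.5376 ≈ 6516.2 kW (5 s.f.)

6516.2 kW


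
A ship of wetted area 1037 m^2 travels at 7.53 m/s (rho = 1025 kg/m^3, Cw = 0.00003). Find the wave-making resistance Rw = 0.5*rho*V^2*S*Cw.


Formula: Rw = 0.5 * rho * V^2 * S * Cw
Step 1 — V^2 = 7.53^2 = 56.7009
Step 2 — 0.5 * rho * V^2 = 0.5 * 1025 * 56.7009 = 29059.21125
Step 3 — Rw = 29059.21125 * 1037 * 0.00003 ≈ 904.03 N (5 s.f.)

904.03 N


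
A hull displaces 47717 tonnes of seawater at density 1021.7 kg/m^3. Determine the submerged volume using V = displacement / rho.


Formula: V = mass / rho
Step 1 — convert tonnes to kg: 47717 t * 1000 = 47717000 kg
Step 2 — V = 47717000 / 1021.7 ≈ 46704 m^3 (5 s.f.)

46704 m^3


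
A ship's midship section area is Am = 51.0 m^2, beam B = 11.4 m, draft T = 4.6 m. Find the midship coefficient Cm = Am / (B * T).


Formula: Cm = Am / (B * T)
Step 1 — B * T = 11.4 * 4.6 = 52.44 m^2
Step 2 — Cm = 51.0 / 52.44 ≈ 0.97254 (5 s.f.)

0.97254


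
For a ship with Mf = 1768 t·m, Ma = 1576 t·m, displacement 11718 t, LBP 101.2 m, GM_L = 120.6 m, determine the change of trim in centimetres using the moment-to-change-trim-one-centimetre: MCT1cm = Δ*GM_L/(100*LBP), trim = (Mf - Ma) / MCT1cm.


Formula: net trimming moment = Mf - Ma; MCT1cm = Δ*GM_L/(100*LBP); trim = net moment / MCT1cm
Step 1 — net trimming moment = 1768 - 1576 = 192 t·m
Step 2 — MCT1cm = 11718 * 120.6 / (100 * 101.2) = 139.6434 t·m/cm
Step 3 — trim = 192 / 139.6434 ≈ 1.3749 cm (5 s.f.)

1.3749 cm


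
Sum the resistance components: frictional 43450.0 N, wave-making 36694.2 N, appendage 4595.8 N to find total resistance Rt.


Formula: Rt = Rf + Rw + Ra
Substituting: Rt = 43450.0 + 36694.2 + 4595.8
Result: Rt = 84740.0 N

84740.0 N


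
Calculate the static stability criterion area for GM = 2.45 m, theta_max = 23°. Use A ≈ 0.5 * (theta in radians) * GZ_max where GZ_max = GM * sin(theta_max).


Formula: GZ_max = GM * sin(theta); Area = 0.5 * theta_rad * GZ_max
Step 1 — GZ_max = 2.45 * sin(23°) = 2.45 * 0.390731 = 0.957291 m
Step 2 — theta_rad = 23 * pi/180 = 0.401426 rad
Step 3 — Area = 0.5 * 0.401426 * 0.957291 ≈ 0.19214 m·rad (5 s.f.)

0.19214 m·rad


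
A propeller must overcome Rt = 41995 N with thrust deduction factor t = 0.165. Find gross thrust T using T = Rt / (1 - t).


Formula: T = Rt / (1 - t)
Step 1 — (1 - t) = 1 - 0.165 = 0.835
Step 2 — T = 41995 / 0.835 ≈ 50293 N (5 s.f.)

50293 N


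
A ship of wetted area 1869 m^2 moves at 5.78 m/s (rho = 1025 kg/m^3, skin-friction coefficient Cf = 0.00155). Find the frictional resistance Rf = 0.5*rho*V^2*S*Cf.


Formula: Rf = 0.5 * rho * V^2 * S * Cf
Step 1 — V^2 = 5.78^2 = 33.4084
Step 2 — 0.5 * rho * V^2 = 0.5 * 1025 * 33.4084 = 17121.805
Step 3 — Rf = 17121.805 * 1869 * 0.00155 ≈ 49601 N (5 s.f.)

49601 N


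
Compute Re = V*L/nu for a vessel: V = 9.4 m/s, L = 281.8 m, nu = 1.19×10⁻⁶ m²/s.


Formula: Re = V * L / nu
Step 1 — V * L = 9.4 * 281.8 = 2648.92 m^2/s
Step 2 — Re = 2648.92 / 1.19e-6 = 2.23e+09

2.23e+09


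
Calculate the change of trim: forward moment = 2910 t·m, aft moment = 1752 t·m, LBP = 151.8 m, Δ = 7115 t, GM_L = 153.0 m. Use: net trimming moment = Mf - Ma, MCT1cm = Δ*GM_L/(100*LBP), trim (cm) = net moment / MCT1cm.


Formula: net trimming moment = Mf - Ma; MCT1cm = Δ*GM_L/(100*LBP); trim = net moment / MCT1cm
Step 1 — net trimming moment = 2910 - 1752 = 1158 t·m
Step 2 — MCT1cm = 7115 * 153.0 / (100 * 151.8) = 71.7125 t·m/cm
Step 3 — trim = 1158 / 71.7125 ≈ 16.148 cm (5 s.f.)

16.148 cm


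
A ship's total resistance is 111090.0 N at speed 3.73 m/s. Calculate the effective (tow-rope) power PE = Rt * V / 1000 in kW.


Formula: PE = Rt * V / 1000 (kW)
Step 1 — PE (W) = 111090.0 * 3.73 = 414365.7 W
Step 2 — PE (kW) = 414365.7 / 1000 ≈ 414.37 kW (5 s.f.)

414.37 kW


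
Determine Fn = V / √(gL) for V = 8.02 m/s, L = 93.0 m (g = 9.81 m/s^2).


Formula: Fn = V / sqrt(g * L)
Step 1 — g * L = 9.81 * 93.0 = 912.33
Step 2 — sqrt(g * L) = sqrt(912.33) = 30.204801
Step 3 — Fn = 8.02 / 30.204801 ≈ 0.26552 (5 s.f.)

0.26552


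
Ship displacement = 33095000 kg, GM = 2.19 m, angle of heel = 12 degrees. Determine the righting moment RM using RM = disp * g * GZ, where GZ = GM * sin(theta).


Formula: GZ = GM * sin(theta); RM = disp * g * GZ
Step 1 — GZ = 2.19 * sin(12°) = 2.19 * 0.207912 = 0.455327 m
Step 2 — RM = 33095000 * 9.81 * 0.455327 ≈ 147830000 N·m (5 s.f.)

147830000 N·m


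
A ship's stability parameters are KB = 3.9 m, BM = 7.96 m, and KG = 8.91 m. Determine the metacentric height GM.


Formula: GM = KB + BM - KG
Step 1 — KM = KB + BM = 3.9 + 7.96 = 11.86 m
Step 2 — GM = KM - KG = 11.86 - 8.91 = 2.95 m

2.95 m


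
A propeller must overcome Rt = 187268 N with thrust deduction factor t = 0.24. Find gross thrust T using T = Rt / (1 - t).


Formula: T = Rt / (1 - t)
Step 1 — (1 - t) = 1 - 0.24 = 0.76
Step 2 — T = 187268 / 0.76 ≈ 246410 N (5 s.f.)

246410 N


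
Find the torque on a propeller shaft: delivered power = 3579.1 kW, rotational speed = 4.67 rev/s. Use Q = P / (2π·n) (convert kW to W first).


Formula: Q = P_W / (2 * pi * n)
Step 1 — P_W = 3579.1 kW * 1000 = 3579100.0 W
Step 2 — 2 * pi * n = 2 * pi * 4.67 = 29.342475
Step 3 — Q = 3579100.0 / 29.342475 ≈ 121980 N·m (5 s.f.)

121980 N·m


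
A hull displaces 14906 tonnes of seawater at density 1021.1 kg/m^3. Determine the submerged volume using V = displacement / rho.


Formula: V = mass / rho
Step 1 — convert tonnes to kg: 14906 t * 1000 = 14906000 kg
Step 2 — V = 14906000 / 1021.1 ≈ 14598 m^3 (5 s.f.)

14598 m^3


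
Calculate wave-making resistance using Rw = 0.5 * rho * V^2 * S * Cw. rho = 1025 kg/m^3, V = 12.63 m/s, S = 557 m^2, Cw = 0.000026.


Formula: Rw = 0.5 * rho * V^2 * S * Cw
Step 1 — V^2 = 12.63^2 = 159.5169
Step 2 — 0.5 * rho * V^2 = 0.5 * 1025 * 159.5169 = 81752.41125
Step 3 — Rw = 81752.41125 * 557 * 0.000026 ≈ 1183.9 N (5 s.f.)

1183.9 N


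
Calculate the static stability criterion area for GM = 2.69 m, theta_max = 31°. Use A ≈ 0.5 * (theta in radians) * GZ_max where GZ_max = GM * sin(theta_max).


Formula: GZ_max = GM * sin(theta); Area = 0.5 * theta_rad * GZ_max
Step 1 — GZ_max = 2.69 * sin(31°) = 2.69 * 0.515038 = 1.385452 m
Step 2 — theta_rad = 31 * pi/180 = 0.541052 rad
Step 3 — Area = 0.5 * 0.541052 * 1.385452 ≈ 0.37480 m·rad (5 s.f.)

0.37480 m·rad


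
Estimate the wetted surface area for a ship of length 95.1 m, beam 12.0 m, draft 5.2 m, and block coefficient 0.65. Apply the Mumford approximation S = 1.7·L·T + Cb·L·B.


Formula: S = 1.7*L*T + V/T with V = Cb*L*B*T, i.e. S = L * (1.7*T + Cb*B)
Step 1 — 1.7*T = 1.7 * 5.2 = 8.84 m
Step 2 — Cb*B = 0.65 * 12.0 = 7.8 m
Step 3 — 1.7*T + Cb*B = 8.84 + 7.8 = 16.64 m
Step 4 — S = 95.1 * 16.64 ≈ 1582.5 m^2 (5 s.f.)

1582.5 m^2


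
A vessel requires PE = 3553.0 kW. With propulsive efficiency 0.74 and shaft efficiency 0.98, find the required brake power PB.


Formula: PB = PE / (eta_D * eta_S)
Step 1 — combined efficiency = eta_D * eta_S = 0.74 * 0.98 = 0.7252
Step 2 — PB = 3553.0 / 0.7252 ≈ 4899.3 kW (5 s.f.)

4899.3 kW


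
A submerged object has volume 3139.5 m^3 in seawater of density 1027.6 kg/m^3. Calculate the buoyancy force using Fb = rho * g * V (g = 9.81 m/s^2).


Formula: Fb = rho * g * V
Substituting: Fb = 1027.6 * 9.81 * 3139.5
Intermediate: 1027.6 * 9.81 = 10080.756
Result: Fb = 10080.756 * 3139.5 ≈ 31649000 N (5 s.f.)

31649000 N


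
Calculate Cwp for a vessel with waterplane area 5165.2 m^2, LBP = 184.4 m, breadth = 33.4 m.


Formula: Cwp = Aw / (L * B)
Step 1 — L * B = 184.4 * 33.4 = 6158.96 m^2
Step 2 — Cwp = 5165.2 / 6158.96 ≈ 0.83865 (5 s.f.)

0.83865


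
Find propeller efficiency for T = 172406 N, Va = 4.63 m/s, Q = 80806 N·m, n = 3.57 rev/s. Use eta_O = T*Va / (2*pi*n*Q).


Formula: eta = T * Va / (2 * pi * n * Q)
Step 1 — numerator = T * Va = 172406 * 4.63 = 798239.78
Step 2 — 2 * pi * n = 2 * pi * 3.57 = 22.430972
Step 3 — denominator = 22.430972 * 80806 = 1812557.12
Step 4 — eta = 798239.78 / 1812557.12 ≈ 0.44039 (5 s.f.)

0.44039


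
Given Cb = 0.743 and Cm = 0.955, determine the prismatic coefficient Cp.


Formula: Cp = Cb / Cm
Substituting: Cp = 0.743 / 0.955
Result: Cp ≈ 0.77801 (5 s.f.)

0.77801


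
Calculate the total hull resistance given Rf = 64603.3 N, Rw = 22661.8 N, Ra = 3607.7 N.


Formula: Rt = Rf + Rw + Ra
Substituting: Rt = 64603.3 + 22661.8 + 3607.7
Result: Rt = 90872.8 N

90872.8 N


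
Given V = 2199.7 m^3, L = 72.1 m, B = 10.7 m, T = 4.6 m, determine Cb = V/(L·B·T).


Formula: Cb = V / (L * B * T)
Step 1 — L * B * T = 72.1 * 10.7 * 4.6 = 3548.762 m^3
Step 2 — Cb = 2199.7 / 3548.762 ≈ 0.61985 (5 s.f.)

0.61985


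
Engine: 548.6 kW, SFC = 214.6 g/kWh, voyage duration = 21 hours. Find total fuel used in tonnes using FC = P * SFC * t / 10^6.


Formula: FC (tonnes) = P * SFC * t / 1,000,000
Step 1 — P * SFC * t = 548.6 * 214.6 * 21 = 2472320.76 g
Step 2 — FC (tonnes) = 2472320.76 / 1,000,000 ≈ 2.4723 tonnes (5 s.f.)

2.4723 tonnes


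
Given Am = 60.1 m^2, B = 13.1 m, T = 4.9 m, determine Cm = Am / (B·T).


Formula: Cm = Am / (B * T)
Step 1 — B * T = 13.1 * 4.9 = 64.19 m^2
Step 2 — Cm = 60.1 / 64.19 ≈ 0.93628 (5 s.f.)

0.93628


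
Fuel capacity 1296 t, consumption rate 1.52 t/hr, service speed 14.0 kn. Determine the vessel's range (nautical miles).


Formula: endurance = fuel / rate; range = endurance * speed
Step 1 — endurance = 1296 / 1.52 = 852.6316 hours
Step 2 — range = 852.6316 * 14.0 ≈ 11937 nautical miles (5 s.f.)

11937 NM


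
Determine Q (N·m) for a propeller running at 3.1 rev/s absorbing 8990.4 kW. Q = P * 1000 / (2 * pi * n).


Formula: Q = P_W / (2 * pi * n)
Step 1 — P_W = 8990.4 kW * 1000 = 8990400.0 W
Step 2 — 2 * pi * n = 2 * pi * 3.1 = 19.477874
Step 3 — Q = 8990400.0 / 19.477874 ≈ 461570 N·m (5 s.f.)

461570 N·m


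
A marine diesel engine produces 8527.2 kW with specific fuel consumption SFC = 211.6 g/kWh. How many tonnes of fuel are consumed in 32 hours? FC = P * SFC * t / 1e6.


Formula: FC (tonnes) = P * SFC * t / 1,000,000
Step 1 — P * SFC * t = 8527.2 * 211.6 * 32 = 57739376.64 g
Step 2 — FC (tonnes) = 57739376.64 / 1,000,000 ≈ 57.739 tonnes (5 s.f.)

57.739 tonnes


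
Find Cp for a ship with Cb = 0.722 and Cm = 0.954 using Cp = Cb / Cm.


Formula: Cp = Cb / Cm
Substituting: Cp = 0.722 / 0.954
Result: Cp ≈ 0.75681 (5 s.f.)

0.75681


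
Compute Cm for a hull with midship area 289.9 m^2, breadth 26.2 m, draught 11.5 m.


Formula: Cm = Am / (B * T)
Step 1 — B * T = 26.2 * 11.5 = 301.3 m^2
Step 2 — Cm = 289.9 / 301.3 ≈ 0.96216 (5 s.f.)

0.96216


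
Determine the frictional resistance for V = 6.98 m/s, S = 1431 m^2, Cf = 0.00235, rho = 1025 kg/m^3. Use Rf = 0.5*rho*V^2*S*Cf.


Formula: Rf = 0.5 * rho * V^2 * S * Cf
Step 1 — V^2 = 6.98^2 = 48.7204
Step 2 — 0.5 * rho * V^2 = 0.5 * 1025 * 48.7204 = 24969.205
Step 3 — Rf = 24969.205 * 1431 * 0.00235 ≈ 83968 N (5 s.f.)

83968 N


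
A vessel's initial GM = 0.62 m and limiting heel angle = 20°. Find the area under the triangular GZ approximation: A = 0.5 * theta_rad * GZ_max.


Formula: GZ_max = GM * sin(theta); Area = 0.5 * theta_rad * GZ_max
Step 1 — GZ_max = 0.62 * sin(20°) = 0.62 * 0.34202 = 0.212052 m
Step 2 — theta_rad = 20 * pi/180 = 0.349066 rad
Step 3 — Area = 0.5 * 0.349066 * 0.212052 ≈ 0.037010 m·rad (5 s.f.)

0.037010 m·rad


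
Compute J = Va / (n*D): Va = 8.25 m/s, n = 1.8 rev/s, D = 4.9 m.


Formula: J = Va / (n * D)
Step 1 — n * D = 1.8 * 4.9 = 8.82
Step 2 — J = 8.25 / 8.82 ≈ 0.93537 (5 s.f.)

0.93537


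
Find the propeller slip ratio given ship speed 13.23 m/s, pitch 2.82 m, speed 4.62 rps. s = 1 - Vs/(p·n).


Formula: s = 1 - Vs / (p * n)
Step 1 — p * n = 2.82 * 4.62 = 13.0284
Step 2 — Vs / (p*n) = 13.23 / 13.0284 = 1.015474 (6 d.p.)
Step 3 — s = 1 - 1.015474 = -0.015474

-0.015474


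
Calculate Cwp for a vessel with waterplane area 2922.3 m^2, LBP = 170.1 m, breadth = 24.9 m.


Formula: Cwp = Aw / (L * B)
Step 1 — L * B = 170.1 * 24.9 = 4235.49 m^2
Step 2 — Cwp = 2922.3 / 4235.49 ≈ 0.68996 (5 s.f.)

0.68996


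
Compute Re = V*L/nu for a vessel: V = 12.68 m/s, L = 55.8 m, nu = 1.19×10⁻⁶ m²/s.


Formula: Re = V * L / nu
Step 1 — V * L = 12.68 * 55.8 = 707.544 m^2/s
Step 2 — Re = 707.544 / 1.19e-6 = 5.95e+08

5.95e+08


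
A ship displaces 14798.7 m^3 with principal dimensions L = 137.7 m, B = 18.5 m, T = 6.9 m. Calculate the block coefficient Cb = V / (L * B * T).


Formula: Cb = V / (L * B * T)
Step 1 — L * B * T = 137.7 * 18.5 * 6.9 = 17577.405 m^3
Step 2 — Cb = 14798.7 / 17577.405 ≈ 0.84192 (5 s.f.)

0.84192


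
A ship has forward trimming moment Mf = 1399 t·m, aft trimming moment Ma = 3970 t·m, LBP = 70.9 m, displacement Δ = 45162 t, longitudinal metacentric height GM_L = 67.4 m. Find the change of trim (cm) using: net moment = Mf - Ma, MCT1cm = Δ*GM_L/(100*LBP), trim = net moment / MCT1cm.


Formula: net trimming moment = Mf - Ma; MCT1cm = Δ*GM_L/(100*LBP); trim = net moment / MCT1cm
Step 1 — net trimming moment = 1399 - 3970 = -2571 t·m
Step 2 — MCT1cm = 45162 * 67.4 / (100 * 70.9) = 429.3256 t·m/cm
Step 3 — trim = -2571 / 429.3256 ≈ -5.9885 cm (5 s.f.)

-5.9885 cm


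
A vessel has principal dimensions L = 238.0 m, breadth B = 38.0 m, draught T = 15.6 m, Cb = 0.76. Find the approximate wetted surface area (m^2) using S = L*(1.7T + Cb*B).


Formula: S = 1.7*L*T + V/T with V = Cb*L*B*T, i.e. S = L * (1.7*T + Cb*B)
Step 1 — 1.7*T = 1.7 * 15.6 = 26.52 m
Step 2 — Cb*B = 0.76 * 38.0 = 28.88 m
Step 3 — 1.7*T + Cb*B = 26.52 + 28.88 = 55.4 m
Step 4 — S = 238.0 * 55.4 ≈ 13185 m^2 (5 s.f.)

13185 m^2


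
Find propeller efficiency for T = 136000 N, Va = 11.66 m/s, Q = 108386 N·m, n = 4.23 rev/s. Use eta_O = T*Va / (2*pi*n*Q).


Formula: eta = T * Va / (2 * pi * n * Q)
Step 1 — numerator = T * Va = 136000 * 11.66 = 1585760.0
Step 2 — 2 * pi * n = 2 * pi * 4.23 = 26.577874
Step 3 — denominator = 26.577874 * 108386 = 2880669.45
Step 4 — eta = 1585760.0 / 2880669.45 ≈ 0.55048 (5 s.f.)

0.55048


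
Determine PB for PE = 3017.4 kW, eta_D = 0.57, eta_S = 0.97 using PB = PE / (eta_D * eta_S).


Formula: PB = PE / (eta_D * eta_S)
Step 1 — combined efficiency = eta_D * eta_S = 0.57 * 0.97 = 0.5529
Step 2 — PB = 3017.4 / 0.5529 ≈ 5457.4 kW (5 s.f.)

5457.4 kW


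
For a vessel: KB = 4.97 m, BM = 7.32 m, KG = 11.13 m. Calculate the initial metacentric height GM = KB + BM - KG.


Formula: GM = KB + BM - KG
Step 1 — KM = KB + BM = 4.97 + 7.32 = 12.29 m
Step 2 — GM = KM - KG = 12.29 - 11.13 = 1.16 m

1.16 m


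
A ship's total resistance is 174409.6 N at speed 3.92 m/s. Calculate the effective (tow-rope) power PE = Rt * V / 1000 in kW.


Formula: PE = Rt * V / 1000 (kW)
Step 1 — PE (W) = 174409.6 * 3.92 = 683685.632 W
Step 2 — PE (kW) = 683685.632 / 1000 ≈ 683.69 kW (5 s.f.)

683.69 kW


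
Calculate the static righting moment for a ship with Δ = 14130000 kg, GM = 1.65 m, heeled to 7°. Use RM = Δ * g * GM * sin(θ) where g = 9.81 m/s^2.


Formula: GZ = GM * sin(theta); RM = disp * g * GZ
Step 1 — GZ = 1.65 * sin(7°) = 1.65 * 0.121869 = 0.201084 m
Step 2 — RM = 14130000 * 9.81 * 0.201084 ≈ 27873000 N·m (5 s.f.)

27873000 N·m


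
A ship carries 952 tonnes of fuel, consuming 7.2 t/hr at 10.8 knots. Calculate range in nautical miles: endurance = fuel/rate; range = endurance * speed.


Formula: endurance = fuel / rate; range = endurance * speed
Step 1 — endurance = 952 / 7.2 = 132.2222 hours
Step 2 — range = 132.2222 * 10.8 ≈ 1428.0 nautical miles (5 s.f.)

1428.0 NM


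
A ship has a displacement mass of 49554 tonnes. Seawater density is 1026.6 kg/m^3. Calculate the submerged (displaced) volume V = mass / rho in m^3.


Formula: V = mass / rho
Step 1 — convert tonnes to kg: 49554 t * 1000 = 49554000 kg
Step 2 — V = 49554000 / 1026.6 ≈ 48270 m^3 (5 s.f.)

48270 m^3


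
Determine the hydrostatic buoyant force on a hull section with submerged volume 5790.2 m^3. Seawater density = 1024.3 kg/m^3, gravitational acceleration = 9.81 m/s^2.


Formula: Fb = rho * g * V
Substituting: Fb = 1024.3 * 9.81 * 5790.2
Intermediate: 1024.3 * 9.81 = 10048.383
Result: Fb = 10048.383 * 5790.2 ≈ 58182000 N (5 s.f.)

58182000 N


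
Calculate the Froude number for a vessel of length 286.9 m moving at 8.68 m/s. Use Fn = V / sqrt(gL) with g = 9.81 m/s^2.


Formula: Fn = V / sqrt(g * L)
Step 1 — g * L = 9.81 * 286.9 = 2814.489
Step 2 — sqrt(g * L) = sqrt(2814.489) = 53.051758
Step 3 — Fn = 8.68 / 53.051758 ≈ 0.16361 (5 s.f.)

0.16361


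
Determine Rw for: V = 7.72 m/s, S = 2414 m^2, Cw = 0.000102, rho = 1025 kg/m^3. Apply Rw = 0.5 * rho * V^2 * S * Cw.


Formula: Rw = 0.5 * rho * V^2 * S * Cw
Step 1 — V^2 = 7.72^2 = 59.5984
Step 2 — 0.5 * rho * V^2 = 0.5 * 1025 * 59.5984 = 30544.18
Step 3 — Rw = 30544.18 * 2414 * 0.000102 ≈ 7520.8 N (5 s.f.)

7520.8 N


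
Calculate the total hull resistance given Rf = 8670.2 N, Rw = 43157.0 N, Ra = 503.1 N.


Formula: Rt = Rf + Rw + Ra
Substituting: Rt = 8670.2 + 43157.0 + 503.1
Result: Rt = 52330.3 N

52330.3 N


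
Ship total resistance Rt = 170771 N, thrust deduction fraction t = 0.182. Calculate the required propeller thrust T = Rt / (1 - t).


Formula: T = Rt / (1 - t)
Step 1 — (1 - t) = 1 - 0.182 = 0.818
Step 2 — T = 170771 / 0.818 ≈ 208770 N (5 s.f.)

208770 N


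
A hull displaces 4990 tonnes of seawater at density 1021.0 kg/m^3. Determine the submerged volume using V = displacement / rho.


Formula: V = mass / rho
Step 1 — convert tonnes to kg: 4990 t * 1000 = 4990000 kg
Step 2 — V = 4990000 / 1021.0 ≈ 4887.4 m^3 (5 s.f.)

4887.4 m^3


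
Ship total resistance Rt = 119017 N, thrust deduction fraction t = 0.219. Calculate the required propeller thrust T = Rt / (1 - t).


Formula: T = Rt / (1 - t)
Step 1 — (1 - t) = 1 - 0.219 = 0.781
Step 2 — T = 119017 / 0.781 ≈ 152390 N (5 s.f.)

152390 N


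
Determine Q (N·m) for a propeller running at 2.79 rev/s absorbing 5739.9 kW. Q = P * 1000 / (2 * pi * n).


Formula: Q = P_W / (2 * pi * n)
Step 1 — P_W = 5739.9 kW * 1000 = 5739900.0 W
Step 2 — 2 * pi * n = 2 * pi * 2.79 = 17.530087
Step 3 — Q = 5739900.0 / 17.530087 ≈ 327430 N·m (5 s.f.)

327430 N·m


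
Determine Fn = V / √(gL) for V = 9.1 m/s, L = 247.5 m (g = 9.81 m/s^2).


Formula: Fn = V / sqrt(g * L)
Step 1 — g * L = 9.81 * 247.5 = 2427.975
Step 2 — sqrt(g * L) = sqrt(2427.975) = 49.274486
Step 3 — Fn = 9.1 / 49.274486 ≈ 0.18468 (5 s.f.)

0.18468


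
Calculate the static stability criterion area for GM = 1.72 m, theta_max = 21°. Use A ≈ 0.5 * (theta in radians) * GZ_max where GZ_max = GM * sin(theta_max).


Formula: GZ_max = GM * sin(theta); Area = 0.5 * theta_rad * GZ_max
Step 1 — GZ_max = 1.72 * sin(21°) = 1.72 * 0.358368 = 0.616393 m
Step 2 — theta_rad = 21 * pi/180 = 0.366519 rad
Step 3 — Area = 0.5 * 0.366519 * 0.616393 ≈ 0.11296 m·rad (5 s.f.)

0.11296 m·rad


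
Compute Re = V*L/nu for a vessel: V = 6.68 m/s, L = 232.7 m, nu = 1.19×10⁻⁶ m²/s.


Formula: Re = V * L / nu
Step 1 — V * L = 6.68 * 232.7 = 1554.436 m^2/s
Step 2 — Re = 1554.436 / 1.19e-6 = 1.31e+09

1.31e+09


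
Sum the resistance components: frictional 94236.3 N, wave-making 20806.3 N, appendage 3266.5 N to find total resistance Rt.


Formula: Rt = Rf + Rw + Ra
Substituting: Rt = 94236.3 + 20806.3 + 3266.5
Result: Rt = 118309.1 N

118309.1 N


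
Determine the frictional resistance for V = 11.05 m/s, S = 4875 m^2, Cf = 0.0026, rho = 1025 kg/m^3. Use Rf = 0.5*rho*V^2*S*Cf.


Formula: Rf = 0.5 * rho * V^2 * S * Cf
Step 1 — V^2 = 11.05^2 = 122.1025
Step 2 — 0.5 * rho * V^2 = 0.5 * 1025 * 122.1025 = 62577.53125
Step 3 — Rf = 62577.53125 * 4875 * 0.0026 ≈ 793170 N (5 s.f.)

793170 N


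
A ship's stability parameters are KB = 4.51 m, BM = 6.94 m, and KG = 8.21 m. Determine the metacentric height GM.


Formula: GM = KB + BM - KG
Step 1 — KM = KB + BM = 4.51 + 6.94 = 11.45 m
Step 2 — GM = KM - KG = 11.45 - 8.21 = 3.24 m

3.24 m


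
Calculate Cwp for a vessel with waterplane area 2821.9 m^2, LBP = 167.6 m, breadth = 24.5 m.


Formula: Cwp = Aw / (L * B)
Step 1 — L * B = 167.6 * 24.5 = 4106.2 m^2
Step 2 — Cwp = 2821.9 / 4106.2 ≈ 0.68723 (5 s.f.)

0.68723


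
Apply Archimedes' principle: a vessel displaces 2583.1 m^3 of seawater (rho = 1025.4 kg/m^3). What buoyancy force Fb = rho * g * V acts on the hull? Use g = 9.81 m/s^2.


Formula: Fb = rho * g * V
Substituting: Fb = 1025.4 * 9.81 * 2583.1
Intermediate: 1025.4 * 9.81 = 10059.174
Result: Fb = 10059.174 * 2583.1 ≈ 25984000 N (5 s.f.)

25984000 N


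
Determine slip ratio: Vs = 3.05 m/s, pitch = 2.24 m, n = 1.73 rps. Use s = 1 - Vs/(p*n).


Formula: s = 1 - Vs / (p * n)
Step 1 — p * n = 2.24 * 1.73 = 3.8752
Step 2 — Vs / (p*n) = 3.05 / 3.8752 = 0.787056 (6 d.p.)
Step 3 — s = 1 - 0.787056 = 0.212944

0.212944


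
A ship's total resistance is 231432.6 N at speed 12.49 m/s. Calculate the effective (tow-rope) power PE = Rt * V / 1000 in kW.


Formula: PE = Rt * V / 1000 (kW)
Step 1 — PE (W) = 231432.6 * 12.49 = 2890593.174 W
Step 2 — PE (kW) = 2890593.174 / 1000 ≈ 2890.6 kW (5 s.f.)

2890.6 kW


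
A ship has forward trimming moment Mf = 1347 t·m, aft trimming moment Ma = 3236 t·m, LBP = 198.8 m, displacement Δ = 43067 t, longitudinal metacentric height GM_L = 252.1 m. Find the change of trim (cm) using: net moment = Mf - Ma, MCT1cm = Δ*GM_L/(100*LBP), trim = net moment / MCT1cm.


Formula: net trimming moment = Mf - Ma; MCT1cm = Δ*GM_L/(100*LBP); trim = net moment / MCT1cm
Step 1 — net trimming moment = 1347 - 3236 = -1889 t·m
Step 2 — MCT1cm = 43067 * 252.1 / (100 * 198.8) = 546.1364 t·m/cm
Step 3 — trim = -1889 / 546.1364 ≈ -3.4588 cm (5 s.f.)

-3.4588 cm


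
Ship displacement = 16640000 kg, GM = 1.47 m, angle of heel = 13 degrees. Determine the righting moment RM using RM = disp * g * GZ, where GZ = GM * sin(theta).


Formula: GZ = GM * sin(theta); RM = disp * g * GZ
Step 1 — GZ = 1.47 * sin(13°) = 1.47 * 0.224951 = 0.330678 m
Step 2 — RM = 16640000 * 9.81 * 0.330678 ≈ 53979000 N·m (5 s.f.)

53979000 N·m


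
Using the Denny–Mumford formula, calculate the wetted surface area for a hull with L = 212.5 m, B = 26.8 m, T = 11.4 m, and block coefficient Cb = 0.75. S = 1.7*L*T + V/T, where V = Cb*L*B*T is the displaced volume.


Formula: S = 1.7*L*T + V/T with V = Cb*L*B*T, i.e. S = L * (1.7*T + Cb*B)
Step 1 — 1.7*T = 1.7 * 11.4 = 19.38 m
Step 2 — Cb*B = 0.75 * 26.8 = 20.1 m
Step 3 — 1.7*T + Cb*B = 19.38 + 20.1 = 39.48 m
Step 4 — S = 212.5 * 39.48 ≈ 8389.5 m^2 (5 s.f.)

8389.5 m^2


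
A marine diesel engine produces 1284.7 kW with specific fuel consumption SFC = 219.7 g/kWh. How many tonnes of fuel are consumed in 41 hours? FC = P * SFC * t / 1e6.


Formula: FC (tonnes) = P * SFC * t / 1,000,000
Step 1 — P * SFC * t = 1284.7 * 219.7 * 41 = 11572192.19 g
Step 2 — FC (tonnes) = 11572192.19 / 1,000,000 ≈ 11.572 tonnes (5 s.f.)

11.572 tonnes


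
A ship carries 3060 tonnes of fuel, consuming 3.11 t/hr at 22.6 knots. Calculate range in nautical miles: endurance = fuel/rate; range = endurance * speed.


Formula: endurance = fuel / rate; range = endurance * speed
Step 1 — endurance = 3060 / 3.11 = 983.9228 hours
Step 2 — range = 983.9228 * 22.6 ≈ 22237 nautical miles (5 s.f.)

22237 NM


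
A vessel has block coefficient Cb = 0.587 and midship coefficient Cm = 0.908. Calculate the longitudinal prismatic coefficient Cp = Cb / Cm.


Formula: Cp = Cb / Cm
Substituting: Cp = 0.587 / 0.908
Result: Cp ≈ 0.64648 (5 s.f.)

0.64648


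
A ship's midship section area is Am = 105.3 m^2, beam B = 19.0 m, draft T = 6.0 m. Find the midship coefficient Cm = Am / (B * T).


Formula: Cm = Am / (B * T)
Step 1 — B * T = 19.0 * 6.0 = 114.0 m^2
Step 2 — Cm = 105.3 / 114.0 ≈ 0.92368 (5 s.f.)

0.92368


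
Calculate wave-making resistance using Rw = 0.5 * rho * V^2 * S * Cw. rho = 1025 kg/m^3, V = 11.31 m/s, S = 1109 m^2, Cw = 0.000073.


Formula: Rw = 0.5 * rho * V^2 * S * Cw
Step 1 — V^2 = 11.31^2 = 127.9161
Step 2 — 0.5 * rho * V^2 = 0.5 * 1025 * 127.9161 = 65557.00125
Step 3 — Rw = 65557.00125 * 1109 * 0.000073 ≈ 5307.3 N (5 s.f.)

5307.3 N


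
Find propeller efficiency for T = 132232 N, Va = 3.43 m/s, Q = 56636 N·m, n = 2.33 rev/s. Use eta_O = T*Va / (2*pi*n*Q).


Formula: eta = T * Va / (2 * pi * n * Q)
Step 1 — numerator = T * Va = 132232 * 3.43 = 453555.76
Step 2 — 2 * pi * n = 2 * pi * 2.33 = 14.639822
Step 3 — denominator = 14.639822 * 56636 = 829140.96
Step 4 — eta = 453555.76 / 829140.96 ≈ 0.54702 (5 s.f.)

0.54702


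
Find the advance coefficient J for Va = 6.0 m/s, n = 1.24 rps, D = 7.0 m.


Formula: J = Va / (n * D)
Step 1 — n * D = 1.24 * 7.0 = 8.68
Step 2 — J = 6.0 / 8.68 ≈ 0.69124 (5 s.f.)

0.69124


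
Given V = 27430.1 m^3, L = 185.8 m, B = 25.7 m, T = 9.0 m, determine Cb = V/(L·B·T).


Formula: Cb = V / (L * B * T)
Step 1 — L * B * T = 185.8 * 25.7 * 9.0 = 42975.54 m^3
Step 2 — Cb = 27430.1 / 42975.54 ≈ 0.63827 (5 s.f.)

0.63827


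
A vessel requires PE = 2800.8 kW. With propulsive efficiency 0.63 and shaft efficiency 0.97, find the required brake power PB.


Formula: PB = PE / (eta_D * eta_S)
Step 1 — combined efficiency = eta_D * eta_S = 0.63 * 0.97 = 0.6111
Step 2 — PB = 2800.8 / 0.6111 ≈ 4583.2 kW (5 s.f.)

4583.2 kW


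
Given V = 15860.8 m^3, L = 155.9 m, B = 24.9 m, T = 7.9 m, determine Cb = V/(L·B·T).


Formula: Cb = V / (L * B * T)
Step 1 — L * B * T = 155.9 * 24.9 * 7.9 = 30667.089 m^3
Step 2 — Cb = 15860.8 / 30667.089 ≈ 0.51719 (5 s.f.)

0.51719


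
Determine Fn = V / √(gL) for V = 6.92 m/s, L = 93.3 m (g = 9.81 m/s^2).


Formula: Fn = V / sqrt(g * L)
Step 1 — g * L = 9.81 * 93.3 = 915.273
Step 2 — sqrt(g * L) = sqrt(915.273) = 30.253479
Step 3 — Fn = 6.92 / 30.253479 ≈ 0.22873 (5 s.f.)

0.22873


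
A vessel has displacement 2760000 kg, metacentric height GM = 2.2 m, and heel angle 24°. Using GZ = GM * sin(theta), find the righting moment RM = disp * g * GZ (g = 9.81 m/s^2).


Formula: GZ = GM * sin(theta); RM = disp * g * GZ
Step 1 — GZ = 2.2 * sin(24°) = 2.2 * 0.406737 = 0.894821 m
Step 2 — RM = 2760000 * 9.81 * 0.894821 ≈ 24228000 N·m (5 s.f.)

24228000 N·m


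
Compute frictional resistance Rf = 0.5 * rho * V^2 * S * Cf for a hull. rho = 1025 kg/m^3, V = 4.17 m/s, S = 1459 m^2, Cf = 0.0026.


Formula: Rf = 0.5 * rho * V^2 * S * Cf
Step 1 — V^2 = 4.17^2 = 17.3889
Step 2 — 0.5 * rho * V^2 = 0.5 * 1025 * 17.3889 = 8911.81125
Step 3 — Rf = 8911.81125 * 1459 * 0.0026 ≈ 33806 N (5 s.f.)

33806 N


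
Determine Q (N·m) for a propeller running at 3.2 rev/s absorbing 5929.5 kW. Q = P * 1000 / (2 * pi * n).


Formula: Q = P_W / (2 * pi * n)
Step 1 — P_W = 5929.5 kW * 1000 = 5929500.0 W
Step 2 — 2 * pi * n = 2 * pi * 3.2 = 20.106193
Step 3 — Q = 5929500.0 / 20.106193 ≈ 294910 N·m (5 s.f.)

294910 N·m


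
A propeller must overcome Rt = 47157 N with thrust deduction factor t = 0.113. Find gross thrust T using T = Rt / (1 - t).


Formula: T = Rt / (1 - t)
Step 1 — (1 - t) = 1 - 0.113 = 0.887
Step 2 — T = 47157 / 0.887 ≈ 53165 N (5 s.f.)

53165 N


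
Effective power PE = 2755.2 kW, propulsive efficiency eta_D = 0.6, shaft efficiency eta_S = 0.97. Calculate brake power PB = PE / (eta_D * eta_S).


Formula: PB = PE / (eta_D * eta_S)
Step 1 — combined efficiency = eta_D * eta_S = 0.6 * 0.97 = 0.582
Step 2 — PB = 2755.2 / 0.582 ≈ 4734.0 kW (5 s.f.)

4734.0 kW


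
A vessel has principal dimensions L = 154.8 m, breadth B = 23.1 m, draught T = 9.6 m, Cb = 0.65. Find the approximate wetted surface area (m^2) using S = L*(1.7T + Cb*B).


Formula: S = 1.7*L*T + V/T with V = Cb*L*B*T, i.e. S = L * (1.7*T + Cb*B)
Step 1 — 1.7*T = 1.7 * 9.6 = 16.32 m
Step 2 — Cb*B = 0.65 * 23.1 = 15.015 m
Step 3 — 1.7*T + Cb*B = 16.32 + 15.015 = 31.335 m
Step 4 — S = 154.8 * 31.335 ≈ 4850.7 m^2 (5 s.f.)

4850.7 m^2


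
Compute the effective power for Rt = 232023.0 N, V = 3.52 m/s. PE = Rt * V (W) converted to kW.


Formula: PE = Rt * V / 1000 (kW)
Step 1 — PE (W) = 232023.0 * 3.52 = 816720.96 W
Step 2 — PE (kW) = 816720.96 / 1000 ≈ 816.72 kW (5 s.f.)

816.72 kW


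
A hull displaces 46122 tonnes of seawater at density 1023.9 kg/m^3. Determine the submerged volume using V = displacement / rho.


Formula: V = mass / rho
Step 1 — convert tonnes to kg: 46122 t * 1000 = 46122000 kg
Step 2 — V = 46122000 / 1023.9 ≈ 45045 m^3 (5 s.f.)

45045 m^3


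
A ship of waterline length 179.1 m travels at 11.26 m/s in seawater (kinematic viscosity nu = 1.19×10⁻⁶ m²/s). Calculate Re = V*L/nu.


Formula: Re = V * L / nu
Step 1 — V * L = 11.26 * 179.1 = 2016.666 m^2/s
Step 2 — Re = 2016.666 / 1.19e-6 = 1.69e+09

1.69e+09


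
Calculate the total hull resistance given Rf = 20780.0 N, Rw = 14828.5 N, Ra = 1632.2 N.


Formula: Rt = Rf + Rw + Ra
Substituting: Rt = 20780.0 + 14828.5 + 1632.2
Result: Rt = 37240.7 N

37240.7 N


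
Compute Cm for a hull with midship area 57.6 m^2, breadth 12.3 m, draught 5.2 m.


Formula: Cm = Am / (B * T)
Step 1 — B * T = 12.3 * 5.2 = 63.96 m^2
Step 2 — Cm = 57.6 / 63.96 ≈ 0.90056 (5 s.f.)

0.90056


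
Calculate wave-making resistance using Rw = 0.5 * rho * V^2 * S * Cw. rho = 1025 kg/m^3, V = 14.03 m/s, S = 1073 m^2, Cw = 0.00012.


Formula: Rw = 0.5 * rho * V^2 * S * Cw
Step 1 — V^2 = 14.03^2 = 196.8409
Step 2 — 0.5 * rho * V^2 = 0.5 * 1025 * 196.8409 = 100880.96125
Step 3 — Rw = 100880.96125 * 1073 * 0.00012 ≈ 12989 N (5 s.f.)

12989 N


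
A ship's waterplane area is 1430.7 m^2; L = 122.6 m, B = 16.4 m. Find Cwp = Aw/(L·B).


Formula: Cwp = Aw / (L * B)
Step 1 — L * B = 122.6 * 16.4 = 2010.64 m^2
Step 2 — Cwp = 1430.7 / 2010.64 ≈ 0.71156 (5 s.f.)

0.71156


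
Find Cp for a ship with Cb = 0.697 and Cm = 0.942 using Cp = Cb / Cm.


Formula: Cp = Cb / Cm
Substituting: Cp = 0.697 / 0.942
Result: Cp ≈ 0.73992 (5 s.f.)

0.73992


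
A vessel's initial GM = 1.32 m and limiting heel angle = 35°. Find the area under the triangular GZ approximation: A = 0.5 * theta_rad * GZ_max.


Formula: GZ_max = GM * sin(theta); Area = 0.5 * theta_rad * GZ_max
Step 1 — GZ_max = 1.32 * sin(35°) = 1.32 * 0.573576 = 0.75712 m
Step 2 — theta_rad = 35 * pi/180 = 0.610865 rad
Step 3 — Area = 0.5 * 0.610865 * 0.75712 ≈ 0.23125 m·rad (5 s.f.)

0.23125 m·rad


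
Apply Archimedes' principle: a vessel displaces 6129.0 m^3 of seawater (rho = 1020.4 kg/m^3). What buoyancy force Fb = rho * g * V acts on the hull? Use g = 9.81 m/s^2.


Formula: Fb = rho * g * V
Substituting: Fb = 1020.4 * 9.81 * 6129.0
Intermediate: 1020.4 * 9.81 = 10010.124
Result: Fb = 10010.124 * 6129.0 ≈ 61352000 N (5 s.f.)

61352000 N


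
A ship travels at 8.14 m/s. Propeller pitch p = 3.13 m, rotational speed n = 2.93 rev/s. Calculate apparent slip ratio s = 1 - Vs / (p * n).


Formula: s = 1 - Vs / (p * n)
Step 1 — p * n = 3.13 * 2.93 = 9.1709
Step 2 — Vs / (p*n) = 8.14 / 9.1709 = 0.88759 (6 d.p.)
Step 3 — s = 1 - 0.88759 = 0.11241

0.11241


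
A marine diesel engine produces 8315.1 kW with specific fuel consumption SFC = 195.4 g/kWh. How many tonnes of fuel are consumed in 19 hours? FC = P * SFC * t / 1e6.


Formula: FC (tonnes) = P * SFC * t / 1,000,000
Step 1 — P * SFC * t = 8315.1 * 195.4 * 19 = 30870640.26 g
Step 2 — FC (tonnes) = 30870640.26 / 1,000,000 ≈ 30.871 tonnes (5 s.f.)

30.871 tonnes


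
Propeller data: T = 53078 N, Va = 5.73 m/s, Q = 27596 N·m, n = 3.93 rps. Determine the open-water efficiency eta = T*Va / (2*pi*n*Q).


Formula: eta = T * Va / (2 * pi * n * Q)
Step 1 — numerator = T * Va = 53078 * 5.73 = 304136.94
Step 2 — 2 * pi * n = 2 * pi * 3.93 = 24.692918
Step 3 — denominator = 24.692918 * 27596 = 681425.77
Step 4 — eta = 304136.94 / 681425.77 ≈ 0.44632 (5 s.f.)

0.44632


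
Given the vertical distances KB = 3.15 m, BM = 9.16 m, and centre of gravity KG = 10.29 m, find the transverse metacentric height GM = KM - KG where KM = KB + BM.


Formula: GM = KB + BM - KG
Step 1 — KM = KB + BM = 3.15 + 9.16 = 12.31 m
Step 2 — GM = KM - KG = 12.31 - 10.29 = 2.02 m

2.02 m


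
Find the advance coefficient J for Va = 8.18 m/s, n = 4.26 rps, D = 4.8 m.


Formula: J = Va / (n * D)
Step 1 — n * D = 4.26 * 4.8 = 20.448
Step 2 — J = 8.18 / 20.448 ≈ 0.40004 (5 s.f.)

0.40004


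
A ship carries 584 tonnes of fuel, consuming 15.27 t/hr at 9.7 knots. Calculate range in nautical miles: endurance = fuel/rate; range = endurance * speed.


Formula: endurance = fuel / rate; range = endurance * speed
Step 1 — endurance = 584 / 15.27 = 38.2449 hours
Step 2 — range = 38.2449 * 9.7 ≈ 370.98 nautical miles (5 s.f.)

370.98 NM


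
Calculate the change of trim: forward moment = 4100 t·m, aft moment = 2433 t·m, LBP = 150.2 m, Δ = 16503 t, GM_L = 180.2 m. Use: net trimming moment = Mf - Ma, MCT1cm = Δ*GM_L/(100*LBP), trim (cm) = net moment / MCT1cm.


Formula: net trimming moment = Mf - Ma; MCT1cm = Δ*GM_L/(100*LBP); trim = net moment / MCT1cm
Step 1 — net trimming moment = 4100 - 2433 = 1667 t·m
Step 2 — MCT1cm = 16503 * 180.2 / (100 * 150.2) = 197.9921 t·m/cm
Step 3 — trim = 1667 / 197.9921 ≈ 8.4195 cm (5 s.f.)

8.4195 cm


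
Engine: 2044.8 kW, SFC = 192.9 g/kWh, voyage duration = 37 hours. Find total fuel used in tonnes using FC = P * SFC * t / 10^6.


Formula: FC (tonnes) = P * SFC * t / 1,000,000
Step 1 — P * SFC * t = 2044.8 * 192.9 * 37 = 14594351.04 g
Step 2 — FC (tonnes) = 14594351.04 / 1,000,000 ≈ 14.594 tonnes (5 s.f.)

14.594 tonnes


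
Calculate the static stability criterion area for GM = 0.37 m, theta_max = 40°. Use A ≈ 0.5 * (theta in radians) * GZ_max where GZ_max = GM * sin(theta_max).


Formula: GZ_max = GM * sin(theta); Area = 0.5 * theta_rad * GZ_max
Step 1 — GZ_max = 0.37 * sin(40°) = 0.37 * 0.642788 = 0.237832 m
Step 2 — theta_rad = 40 * pi/180 = 0.698132 rad
Step 3 — Area = 0.5 * 0.698132 * 0.237832 ≈ 0.083019 m·rad (5 s.f.)

0.083019 m·rad


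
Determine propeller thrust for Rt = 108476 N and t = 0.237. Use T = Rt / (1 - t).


Formula: T = Rt / (1 - t)
Step 1 — (1 - t) = 1 - 0.237 = 0.763
Step 2 — T = 108476 / 0.763 ≈ 142170 N (5 s.f.)

142170 N


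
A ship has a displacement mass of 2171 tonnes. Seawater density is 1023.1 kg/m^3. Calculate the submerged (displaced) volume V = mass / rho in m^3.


Formula: V = mass / rho
Step 1 — convert tonnes to kg: 2171 t * 1000 = 2171000 kg
Step 2 — V = 2171000 / 1023.1 ≈ 2122.0 m^3 (5 s.f.)

2122.0 m^3


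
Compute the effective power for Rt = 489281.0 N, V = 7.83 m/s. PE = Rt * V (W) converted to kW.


Formula: PE = Rt * V / 1000 (kW)
Step 1 — PE (W) = 489281.0 * 7.83 = 3831070.23 W
Step 2 — PE (kW) = 3831070.23 / 1000 ≈ 3831.1 kW (5 s.f.)

3831.1 kW


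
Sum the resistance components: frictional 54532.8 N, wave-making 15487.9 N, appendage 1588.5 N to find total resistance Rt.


Formula: Rt = Rf + Rw + Ra
Substituting: Rt = 54532.8 + 15487.9 + 1588.5
Result: Rt = 71609.2 N

71609.2 N


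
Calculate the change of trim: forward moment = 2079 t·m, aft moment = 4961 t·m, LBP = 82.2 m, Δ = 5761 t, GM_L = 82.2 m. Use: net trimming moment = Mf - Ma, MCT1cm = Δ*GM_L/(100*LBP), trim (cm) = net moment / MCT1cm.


Formula: net trimming moment = Mf - Ma; MCT1cm = Δ*GM_L/(100*LBP); trim = net moment / MCT1cm
Step 1 — net trimming moment = 2079 - 4961 = -2882 t·m
Step 2 — MCT1cm = 5761 * 82.2 / (100 * 82.2) = 57.61 t·m/cm
Step 3 — trim = -2882 / 57.61 ≈ -50.026 cm (5 s.f.)

-50.026 cm


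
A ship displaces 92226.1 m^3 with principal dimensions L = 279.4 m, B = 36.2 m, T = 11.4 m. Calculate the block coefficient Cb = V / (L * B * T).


Formula: Cb = V / (L * B * T)
Step 1 — L * B * T = 279.4 * 36.2 * 11.4 = 115302.792 m^3
Step 2 — Cb = 92226.1 / 115302.792 ≈ 0.79986 (5 s.f.)

0.79986


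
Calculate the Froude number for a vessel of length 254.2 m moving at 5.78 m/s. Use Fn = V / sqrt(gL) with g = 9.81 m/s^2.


Formula: Fn = V / sqrt(g * L)
Step 1 — g * L = 9.81 * 254.2 = 2493.702
Step 2 — sqrt(g * L) = sqrt(2493.702) = 49.93698
Step 3 — Fn = 5.78 / 49.93698 ≈ 0.11575 (5 s.f.)

0.11575


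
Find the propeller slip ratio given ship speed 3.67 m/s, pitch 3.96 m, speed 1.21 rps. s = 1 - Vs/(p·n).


Formula: s = 1 - Vs / (p * n)
Step 1 — p * n = 3.96 * 1.21 = 4.7916
Step 2 — Vs / (p*n) = 3.67 / 4.7916 = 0.765924 (6 d.p.)
Step 3 — s = 1 - 0.765924 = 0.234076

0.234076


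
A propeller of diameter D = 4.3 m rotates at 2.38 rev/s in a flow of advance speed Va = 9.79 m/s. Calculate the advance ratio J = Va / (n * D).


Formula: J = Va / (n * D)
Step 1 — n * D = 2.38 * 4.3 = 10.234
Step 2 — J = 9.79 / 10.234 ≈ 0.95662 (5 s.f.)

0.95662


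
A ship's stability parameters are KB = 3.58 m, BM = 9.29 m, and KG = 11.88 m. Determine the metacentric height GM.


Formula: GM = KB + BM - KG
Step 1 — KM = KB + BM = 3.58 + 9.29 = 12.87 m
Step 2 — GM = KM - KG = 12.87 - 11.88 = 0.99 m

0.99 m


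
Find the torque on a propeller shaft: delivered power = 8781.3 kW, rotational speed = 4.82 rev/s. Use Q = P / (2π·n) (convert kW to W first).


Formula: Q = P_W / (2 * pi * n)
Step 1 — P_W = 8781.3 kW * 1000 = 8781300.0 W
Step 2 — 2 * pi * n = 2 * pi * 4.82 = 30.284953
Step 3 — Q = 8781300.0 / 30.284953 ≈ 289960 N·m (5 s.f.)

289960 N·m


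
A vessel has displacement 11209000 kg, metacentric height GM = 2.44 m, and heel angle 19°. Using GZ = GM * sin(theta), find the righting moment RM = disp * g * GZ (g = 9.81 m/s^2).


Formula: GZ = GM * sin(theta); RM = disp * g * GZ
Step 1 — GZ = 2.44 * sin(19°) = 2.44 * 0.325568 = 0.794386 m
Step 2 — RM = 11209000 * 9.81 * 0.794386 ≈ 87351000 N·m (5 s.f.)

87351000 N·m


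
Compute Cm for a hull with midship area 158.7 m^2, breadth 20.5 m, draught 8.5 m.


Formula: Cm = Am / (B * T)
Step 1 — B * T = 20.5 * 8.5 = 174.25 m^2
Step 2 — Cm = 158.7 / 174.25 ≈ 0.91076 (5 s.f.)

0.91076


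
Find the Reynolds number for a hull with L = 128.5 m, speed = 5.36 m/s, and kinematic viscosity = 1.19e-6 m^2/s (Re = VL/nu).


Formula: Re = V * L / nu
Step 1 — V * L = 5.36 * 128.5 = 688.76 m^2/s
Step 2 — Re = 688.76 / 1.19e-6 = 5.79e+08

5.79e+08


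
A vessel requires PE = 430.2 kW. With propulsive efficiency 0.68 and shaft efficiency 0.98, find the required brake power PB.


Formula: PB = PE / (eta_D * eta_S)
Step 1 — combined efficiency = eta_D * eta_S = 0.68 * 0.98 = 0.6664
Step 2 — PB = 430.2 / 0.6664 ≈ 645.56 kW (5 s.f.)

645.56 kW
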